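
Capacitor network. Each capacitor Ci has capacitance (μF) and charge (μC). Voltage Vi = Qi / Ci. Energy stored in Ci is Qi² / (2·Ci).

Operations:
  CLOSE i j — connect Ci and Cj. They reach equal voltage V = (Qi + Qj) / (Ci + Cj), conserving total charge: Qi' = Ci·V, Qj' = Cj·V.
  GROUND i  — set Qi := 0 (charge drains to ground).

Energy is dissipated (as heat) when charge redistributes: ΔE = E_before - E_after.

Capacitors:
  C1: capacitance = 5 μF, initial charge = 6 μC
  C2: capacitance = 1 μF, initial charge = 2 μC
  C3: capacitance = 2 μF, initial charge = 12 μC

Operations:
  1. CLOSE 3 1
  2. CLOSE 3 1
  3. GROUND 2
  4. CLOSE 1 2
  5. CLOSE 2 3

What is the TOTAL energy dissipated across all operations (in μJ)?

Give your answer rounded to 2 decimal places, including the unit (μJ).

Initial: C1(5μF, Q=6μC, V=1.20V), C2(1μF, Q=2μC, V=2.00V), C3(2μF, Q=12μC, V=6.00V)
Op 1: CLOSE 3-1: Q_total=18.00, C_total=7.00, V=2.57; Q3=5.14, Q1=12.86; dissipated=16.457
Op 2: CLOSE 3-1: Q_total=18.00, C_total=7.00, V=2.57; Q3=5.14, Q1=12.86; dissipated=0.000
Op 3: GROUND 2: Q2=0; energy lost=2.000
Op 4: CLOSE 1-2: Q_total=12.86, C_total=6.00, V=2.14; Q1=10.71, Q2=2.14; dissipated=2.755
Op 5: CLOSE 2-3: Q_total=7.29, C_total=3.00, V=2.43; Q2=2.43, Q3=4.86; dissipated=0.061
Total dissipated: 21.273 μJ

Answer: 21.27 μJ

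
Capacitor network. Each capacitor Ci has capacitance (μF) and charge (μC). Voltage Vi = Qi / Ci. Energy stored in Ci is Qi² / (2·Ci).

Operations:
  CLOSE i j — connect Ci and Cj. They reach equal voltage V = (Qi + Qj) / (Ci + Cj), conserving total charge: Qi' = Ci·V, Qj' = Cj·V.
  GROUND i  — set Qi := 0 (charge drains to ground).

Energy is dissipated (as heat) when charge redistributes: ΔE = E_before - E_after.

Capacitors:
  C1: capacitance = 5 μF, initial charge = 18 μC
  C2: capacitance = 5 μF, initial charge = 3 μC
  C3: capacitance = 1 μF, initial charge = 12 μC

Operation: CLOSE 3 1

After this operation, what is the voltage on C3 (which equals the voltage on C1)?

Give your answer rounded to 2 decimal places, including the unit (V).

Answer: 5.00 V

Derivation:
Initial: C1(5μF, Q=18μC, V=3.60V), C2(5μF, Q=3μC, V=0.60V), C3(1μF, Q=12μC, V=12.00V)
Op 1: CLOSE 3-1: Q_total=30.00, C_total=6.00, V=5.00; Q3=5.00, Q1=25.00; dissipated=29.400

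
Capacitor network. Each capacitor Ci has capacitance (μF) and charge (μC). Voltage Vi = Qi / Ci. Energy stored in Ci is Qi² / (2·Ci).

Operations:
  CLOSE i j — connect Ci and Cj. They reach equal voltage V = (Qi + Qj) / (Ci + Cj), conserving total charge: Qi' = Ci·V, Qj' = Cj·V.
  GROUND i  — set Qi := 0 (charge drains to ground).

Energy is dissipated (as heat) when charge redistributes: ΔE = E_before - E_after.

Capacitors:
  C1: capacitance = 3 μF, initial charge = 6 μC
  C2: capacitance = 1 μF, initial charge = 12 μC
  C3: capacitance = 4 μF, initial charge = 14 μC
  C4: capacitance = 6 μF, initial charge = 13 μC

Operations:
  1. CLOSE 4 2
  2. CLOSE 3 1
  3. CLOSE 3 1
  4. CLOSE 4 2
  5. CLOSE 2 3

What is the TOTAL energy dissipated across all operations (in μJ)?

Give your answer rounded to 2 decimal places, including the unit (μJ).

Answer: 43.57 μJ

Derivation:
Initial: C1(3μF, Q=6μC, V=2.00V), C2(1μF, Q=12μC, V=12.00V), C3(4μF, Q=14μC, V=3.50V), C4(6μF, Q=13μC, V=2.17V)
Op 1: CLOSE 4-2: Q_total=25.00, C_total=7.00, V=3.57; Q4=21.43, Q2=3.57; dissipated=41.440
Op 2: CLOSE 3-1: Q_total=20.00, C_total=7.00, V=2.86; Q3=11.43, Q1=8.57; dissipated=1.929
Op 3: CLOSE 3-1: Q_total=20.00, C_total=7.00, V=2.86; Q3=11.43, Q1=8.57; dissipated=0.000
Op 4: CLOSE 4-2: Q_total=25.00, C_total=7.00, V=3.57; Q4=21.43, Q2=3.57; dissipated=0.000
Op 5: CLOSE 2-3: Q_total=15.00, C_total=5.00, V=3.00; Q2=3.00, Q3=12.00; dissipated=0.204
Total dissipated: 43.573 μJ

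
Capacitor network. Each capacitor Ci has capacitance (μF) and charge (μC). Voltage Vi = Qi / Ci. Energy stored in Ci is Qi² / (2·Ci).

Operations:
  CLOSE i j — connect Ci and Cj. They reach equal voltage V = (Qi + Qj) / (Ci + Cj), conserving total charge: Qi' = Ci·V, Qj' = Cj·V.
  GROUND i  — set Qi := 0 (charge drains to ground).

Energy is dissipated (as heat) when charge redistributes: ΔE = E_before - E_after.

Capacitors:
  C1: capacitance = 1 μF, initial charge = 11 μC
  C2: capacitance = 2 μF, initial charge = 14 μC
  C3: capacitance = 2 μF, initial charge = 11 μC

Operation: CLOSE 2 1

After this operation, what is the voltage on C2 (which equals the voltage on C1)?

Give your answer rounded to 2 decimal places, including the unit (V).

Answer: 8.33 V

Derivation:
Initial: C1(1μF, Q=11μC, V=11.00V), C2(2μF, Q=14μC, V=7.00V), C3(2μF, Q=11μC, V=5.50V)
Op 1: CLOSE 2-1: Q_total=25.00, C_total=3.00, V=8.33; Q2=16.67, Q1=8.33; dissipated=5.333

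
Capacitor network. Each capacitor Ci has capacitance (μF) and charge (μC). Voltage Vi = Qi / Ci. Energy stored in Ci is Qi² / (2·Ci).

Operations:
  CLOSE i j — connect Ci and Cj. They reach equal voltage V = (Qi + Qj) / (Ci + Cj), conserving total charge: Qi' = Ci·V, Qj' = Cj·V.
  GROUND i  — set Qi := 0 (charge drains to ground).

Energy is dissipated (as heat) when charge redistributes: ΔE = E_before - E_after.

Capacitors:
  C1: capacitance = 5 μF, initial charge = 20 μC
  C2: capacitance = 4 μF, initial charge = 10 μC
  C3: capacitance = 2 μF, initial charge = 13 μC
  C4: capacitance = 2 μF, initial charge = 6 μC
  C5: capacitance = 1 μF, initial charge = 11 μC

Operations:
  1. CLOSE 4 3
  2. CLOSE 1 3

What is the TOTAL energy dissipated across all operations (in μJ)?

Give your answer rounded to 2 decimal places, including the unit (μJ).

Answer: 6.53 μJ

Derivation:
Initial: C1(5μF, Q=20μC, V=4.00V), C2(4μF, Q=10μC, V=2.50V), C3(2μF, Q=13μC, V=6.50V), C4(2μF, Q=6μC, V=3.00V), C5(1μF, Q=11μC, V=11.00V)
Op 1: CLOSE 4-3: Q_total=19.00, C_total=4.00, V=4.75; Q4=9.50, Q3=9.50; dissipated=6.125
Op 2: CLOSE 1-3: Q_total=29.50, C_total=7.00, V=4.21; Q1=21.07, Q3=8.43; dissipated=0.402
Total dissipated: 6.527 μJ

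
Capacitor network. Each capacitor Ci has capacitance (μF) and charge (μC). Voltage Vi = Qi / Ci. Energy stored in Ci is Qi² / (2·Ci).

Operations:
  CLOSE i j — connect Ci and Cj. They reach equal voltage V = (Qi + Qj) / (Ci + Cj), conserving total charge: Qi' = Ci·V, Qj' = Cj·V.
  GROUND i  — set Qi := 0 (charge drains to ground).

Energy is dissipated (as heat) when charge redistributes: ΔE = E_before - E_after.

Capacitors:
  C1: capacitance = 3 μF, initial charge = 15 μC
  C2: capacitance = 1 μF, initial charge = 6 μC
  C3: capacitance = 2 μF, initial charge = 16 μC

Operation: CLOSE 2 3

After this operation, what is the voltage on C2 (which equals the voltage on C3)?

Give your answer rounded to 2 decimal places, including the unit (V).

Initial: C1(3μF, Q=15μC, V=5.00V), C2(1μF, Q=6μC, V=6.00V), C3(2μF, Q=16μC, V=8.00V)
Op 1: CLOSE 2-3: Q_total=22.00, C_total=3.00, V=7.33; Q2=7.33, Q3=14.67; dissipated=1.333

Answer: 7.33 V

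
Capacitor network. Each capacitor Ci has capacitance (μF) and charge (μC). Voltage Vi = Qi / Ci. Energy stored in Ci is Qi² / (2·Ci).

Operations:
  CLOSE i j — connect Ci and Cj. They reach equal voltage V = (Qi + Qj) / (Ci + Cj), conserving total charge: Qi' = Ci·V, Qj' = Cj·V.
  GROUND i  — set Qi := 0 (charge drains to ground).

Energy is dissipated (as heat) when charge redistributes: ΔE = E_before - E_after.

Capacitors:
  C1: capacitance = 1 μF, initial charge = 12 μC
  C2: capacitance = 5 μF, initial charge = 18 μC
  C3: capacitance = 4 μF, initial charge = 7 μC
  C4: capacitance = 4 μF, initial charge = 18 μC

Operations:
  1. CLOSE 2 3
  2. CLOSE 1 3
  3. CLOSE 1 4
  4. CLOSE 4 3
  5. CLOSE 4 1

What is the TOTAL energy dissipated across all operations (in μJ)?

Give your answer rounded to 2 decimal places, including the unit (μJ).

Initial: C1(1μF, Q=12μC, V=12.00V), C2(5μF, Q=18μC, V=3.60V), C3(4μF, Q=7μC, V=1.75V), C4(4μF, Q=18μC, V=4.50V)
Op 1: CLOSE 2-3: Q_total=25.00, C_total=9.00, V=2.78; Q2=13.89, Q3=11.11; dissipated=3.803
Op 2: CLOSE 1-3: Q_total=23.11, C_total=5.00, V=4.62; Q1=4.62, Q3=18.49; dissipated=34.020
Op 3: CLOSE 1-4: Q_total=22.62, C_total=5.00, V=4.52; Q1=4.52, Q4=18.10; dissipated=0.006
Op 4: CLOSE 4-3: Q_total=36.59, C_total=8.00, V=4.57; Q4=18.29, Q3=18.29; dissipated=0.010
Op 5: CLOSE 4-1: Q_total=22.82, C_total=5.00, V=4.56; Q4=18.25, Q1=4.56; dissipated=0.001
Total dissipated: 37.839 μJ

Answer: 37.84 μJ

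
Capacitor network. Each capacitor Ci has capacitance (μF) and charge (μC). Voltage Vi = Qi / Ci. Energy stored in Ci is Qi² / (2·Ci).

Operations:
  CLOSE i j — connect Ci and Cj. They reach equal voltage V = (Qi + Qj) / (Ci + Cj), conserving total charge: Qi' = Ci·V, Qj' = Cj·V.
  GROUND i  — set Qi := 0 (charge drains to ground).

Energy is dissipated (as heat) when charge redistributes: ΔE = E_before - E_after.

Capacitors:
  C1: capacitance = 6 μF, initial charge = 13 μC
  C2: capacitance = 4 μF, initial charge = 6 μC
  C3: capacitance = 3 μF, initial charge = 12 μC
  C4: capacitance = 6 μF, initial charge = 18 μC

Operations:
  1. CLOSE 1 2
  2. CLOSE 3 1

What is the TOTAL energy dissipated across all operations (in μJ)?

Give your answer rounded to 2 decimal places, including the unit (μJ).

Initial: C1(6μF, Q=13μC, V=2.17V), C2(4μF, Q=6μC, V=1.50V), C3(3μF, Q=12μC, V=4.00V), C4(6μF, Q=18μC, V=3.00V)
Op 1: CLOSE 1-2: Q_total=19.00, C_total=10.00, V=1.90; Q1=11.40, Q2=7.60; dissipated=0.533
Op 2: CLOSE 3-1: Q_total=23.40, C_total=9.00, V=2.60; Q3=7.80, Q1=15.60; dissipated=4.410
Total dissipated: 4.943 μJ

Answer: 4.94 μJ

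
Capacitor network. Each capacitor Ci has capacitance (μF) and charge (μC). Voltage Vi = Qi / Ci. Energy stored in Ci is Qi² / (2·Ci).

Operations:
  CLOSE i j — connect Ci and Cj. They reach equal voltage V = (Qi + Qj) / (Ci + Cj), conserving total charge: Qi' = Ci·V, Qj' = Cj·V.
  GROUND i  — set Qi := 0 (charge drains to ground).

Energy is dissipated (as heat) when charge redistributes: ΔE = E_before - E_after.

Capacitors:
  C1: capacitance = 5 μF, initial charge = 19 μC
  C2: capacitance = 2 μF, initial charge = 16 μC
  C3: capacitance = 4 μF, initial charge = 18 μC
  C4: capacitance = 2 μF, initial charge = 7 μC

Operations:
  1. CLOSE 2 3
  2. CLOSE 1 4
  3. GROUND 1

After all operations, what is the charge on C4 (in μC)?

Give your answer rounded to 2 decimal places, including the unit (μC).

Initial: C1(5μF, Q=19μC, V=3.80V), C2(2μF, Q=16μC, V=8.00V), C3(4μF, Q=18μC, V=4.50V), C4(2μF, Q=7μC, V=3.50V)
Op 1: CLOSE 2-3: Q_total=34.00, C_total=6.00, V=5.67; Q2=11.33, Q3=22.67; dissipated=8.167
Op 2: CLOSE 1-4: Q_total=26.00, C_total=7.00, V=3.71; Q1=18.57, Q4=7.43; dissipated=0.064
Op 3: GROUND 1: Q1=0; energy lost=34.490
Final charges: Q1=0.00, Q2=11.33, Q3=22.67, Q4=7.43

Answer: 7.43 μC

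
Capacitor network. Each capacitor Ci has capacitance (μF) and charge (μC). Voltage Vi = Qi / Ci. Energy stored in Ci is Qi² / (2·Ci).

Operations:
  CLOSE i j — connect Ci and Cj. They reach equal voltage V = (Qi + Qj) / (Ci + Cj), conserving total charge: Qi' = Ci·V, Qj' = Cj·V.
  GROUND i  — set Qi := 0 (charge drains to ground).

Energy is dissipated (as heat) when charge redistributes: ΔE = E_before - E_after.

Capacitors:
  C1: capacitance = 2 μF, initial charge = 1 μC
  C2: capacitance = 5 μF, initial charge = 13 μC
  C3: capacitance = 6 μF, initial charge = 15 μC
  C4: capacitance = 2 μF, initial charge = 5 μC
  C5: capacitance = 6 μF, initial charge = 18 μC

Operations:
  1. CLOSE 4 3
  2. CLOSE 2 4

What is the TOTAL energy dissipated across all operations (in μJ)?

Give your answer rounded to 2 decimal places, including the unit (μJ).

Initial: C1(2μF, Q=1μC, V=0.50V), C2(5μF, Q=13μC, V=2.60V), C3(6μF, Q=15μC, V=2.50V), C4(2μF, Q=5μC, V=2.50V), C5(6μF, Q=18μC, V=3.00V)
Op 1: CLOSE 4-3: Q_total=20.00, C_total=8.00, V=2.50; Q4=5.00, Q3=15.00; dissipated=0.000
Op 2: CLOSE 2-4: Q_total=18.00, C_total=7.00, V=2.57; Q2=12.86, Q4=5.14; dissipated=0.007
Total dissipated: 0.007 μJ

Answer: 0.01 μJ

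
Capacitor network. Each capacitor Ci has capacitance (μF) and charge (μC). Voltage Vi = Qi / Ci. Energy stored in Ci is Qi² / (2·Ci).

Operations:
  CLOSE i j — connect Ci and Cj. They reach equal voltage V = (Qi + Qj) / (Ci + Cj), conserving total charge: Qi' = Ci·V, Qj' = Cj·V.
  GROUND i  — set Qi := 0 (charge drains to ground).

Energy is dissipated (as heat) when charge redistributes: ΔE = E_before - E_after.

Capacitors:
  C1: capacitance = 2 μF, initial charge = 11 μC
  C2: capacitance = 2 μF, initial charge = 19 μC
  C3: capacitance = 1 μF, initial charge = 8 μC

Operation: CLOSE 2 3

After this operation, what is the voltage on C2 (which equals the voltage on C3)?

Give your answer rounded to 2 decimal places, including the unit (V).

Answer: 9.00 V

Derivation:
Initial: C1(2μF, Q=11μC, V=5.50V), C2(2μF, Q=19μC, V=9.50V), C3(1μF, Q=8μC, V=8.00V)
Op 1: CLOSE 2-3: Q_total=27.00, C_total=3.00, V=9.00; Q2=18.00, Q3=9.00; dissipated=0.750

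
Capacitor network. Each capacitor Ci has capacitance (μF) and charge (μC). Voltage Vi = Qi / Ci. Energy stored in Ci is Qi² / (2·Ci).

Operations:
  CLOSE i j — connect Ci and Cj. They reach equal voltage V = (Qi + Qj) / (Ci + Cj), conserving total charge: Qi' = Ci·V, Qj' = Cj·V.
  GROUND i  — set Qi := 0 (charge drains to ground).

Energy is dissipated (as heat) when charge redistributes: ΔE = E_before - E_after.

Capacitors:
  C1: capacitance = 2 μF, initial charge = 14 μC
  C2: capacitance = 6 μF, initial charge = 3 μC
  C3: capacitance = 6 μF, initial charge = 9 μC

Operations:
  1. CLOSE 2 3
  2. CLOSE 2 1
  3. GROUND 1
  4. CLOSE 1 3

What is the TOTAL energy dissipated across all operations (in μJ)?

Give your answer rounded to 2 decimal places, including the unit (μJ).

Initial: C1(2μF, Q=14μC, V=7.00V), C2(6μF, Q=3μC, V=0.50V), C3(6μF, Q=9μC, V=1.50V)
Op 1: CLOSE 2-3: Q_total=12.00, C_total=12.00, V=1.00; Q2=6.00, Q3=6.00; dissipated=1.500
Op 2: CLOSE 2-1: Q_total=20.00, C_total=8.00, V=2.50; Q2=15.00, Q1=5.00; dissipated=27.000
Op 3: GROUND 1: Q1=0; energy lost=6.250
Op 4: CLOSE 1-3: Q_total=6.00, C_total=8.00, V=0.75; Q1=1.50, Q3=4.50; dissipated=0.750
Total dissipated: 35.500 μJ

Answer: 35.50 μJ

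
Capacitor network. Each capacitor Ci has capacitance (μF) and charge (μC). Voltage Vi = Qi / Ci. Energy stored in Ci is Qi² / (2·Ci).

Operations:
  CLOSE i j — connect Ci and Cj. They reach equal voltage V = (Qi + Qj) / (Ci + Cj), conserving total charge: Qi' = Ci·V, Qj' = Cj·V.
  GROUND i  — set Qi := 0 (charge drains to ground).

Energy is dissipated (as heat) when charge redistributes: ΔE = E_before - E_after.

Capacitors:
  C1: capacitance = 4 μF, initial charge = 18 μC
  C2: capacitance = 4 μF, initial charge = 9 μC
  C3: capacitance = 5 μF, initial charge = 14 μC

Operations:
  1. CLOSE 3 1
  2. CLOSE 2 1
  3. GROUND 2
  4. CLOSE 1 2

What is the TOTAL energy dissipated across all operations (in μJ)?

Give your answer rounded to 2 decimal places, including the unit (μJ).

Initial: C1(4μF, Q=18μC, V=4.50V), C2(4μF, Q=9μC, V=2.25V), C3(5μF, Q=14μC, V=2.80V)
Op 1: CLOSE 3-1: Q_total=32.00, C_total=9.00, V=3.56; Q3=17.78, Q1=14.22; dissipated=3.211
Op 2: CLOSE 2-1: Q_total=23.22, C_total=8.00, V=2.90; Q2=11.61, Q1=11.61; dissipated=1.704
Op 3: GROUND 2: Q2=0; energy lost=16.852
Op 4: CLOSE 1-2: Q_total=11.61, C_total=8.00, V=1.45; Q1=5.81, Q2=5.81; dissipated=8.426
Total dissipated: 30.194 μJ

Answer: 30.19 μJ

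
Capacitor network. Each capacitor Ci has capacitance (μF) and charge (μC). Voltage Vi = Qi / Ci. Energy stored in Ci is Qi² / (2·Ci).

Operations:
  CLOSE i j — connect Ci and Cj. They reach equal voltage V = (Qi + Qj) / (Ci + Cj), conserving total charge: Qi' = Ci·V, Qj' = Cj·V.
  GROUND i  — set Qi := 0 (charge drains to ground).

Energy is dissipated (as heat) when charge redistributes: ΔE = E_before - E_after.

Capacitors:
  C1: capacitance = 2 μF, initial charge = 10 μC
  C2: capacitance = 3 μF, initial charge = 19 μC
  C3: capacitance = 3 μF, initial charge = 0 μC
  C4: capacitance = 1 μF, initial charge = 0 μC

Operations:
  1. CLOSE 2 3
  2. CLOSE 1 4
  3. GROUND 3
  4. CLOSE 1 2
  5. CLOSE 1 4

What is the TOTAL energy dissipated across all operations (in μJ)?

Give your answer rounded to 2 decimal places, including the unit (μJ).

Initial: C1(2μF, Q=10μC, V=5.00V), C2(3μF, Q=19μC, V=6.33V), C3(3μF, Q=0μC, V=0.00V), C4(1μF, Q=0μC, V=0.00V)
Op 1: CLOSE 2-3: Q_total=19.00, C_total=6.00, V=3.17; Q2=9.50, Q3=9.50; dissipated=30.083
Op 2: CLOSE 1-4: Q_total=10.00, C_total=3.00, V=3.33; Q1=6.67, Q4=3.33; dissipated=8.333
Op 3: GROUND 3: Q3=0; energy lost=15.042
Op 4: CLOSE 1-2: Q_total=16.17, C_total=5.00, V=3.23; Q1=6.47, Q2=9.70; dissipated=0.017
Op 5: CLOSE 1-4: Q_total=9.80, C_total=3.00, V=3.27; Q1=6.53, Q4=3.27; dissipated=0.003
Total dissipated: 53.478 μJ

Answer: 53.48 μJ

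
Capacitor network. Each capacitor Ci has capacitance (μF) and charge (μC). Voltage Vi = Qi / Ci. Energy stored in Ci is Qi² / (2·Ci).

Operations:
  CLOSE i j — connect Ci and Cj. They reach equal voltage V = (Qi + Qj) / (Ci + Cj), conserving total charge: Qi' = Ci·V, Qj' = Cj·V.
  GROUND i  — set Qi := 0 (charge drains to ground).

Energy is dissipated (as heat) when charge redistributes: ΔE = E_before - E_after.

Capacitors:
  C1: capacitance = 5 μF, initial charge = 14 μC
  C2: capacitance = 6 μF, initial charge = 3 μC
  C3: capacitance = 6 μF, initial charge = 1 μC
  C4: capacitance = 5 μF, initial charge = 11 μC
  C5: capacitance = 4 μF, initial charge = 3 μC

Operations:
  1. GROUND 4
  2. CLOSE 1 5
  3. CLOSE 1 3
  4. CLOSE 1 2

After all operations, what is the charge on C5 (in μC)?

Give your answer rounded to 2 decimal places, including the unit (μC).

Initial: C1(5μF, Q=14μC, V=2.80V), C2(6μF, Q=3μC, V=0.50V), C3(6μF, Q=1μC, V=0.17V), C4(5μF, Q=11μC, V=2.20V), C5(4μF, Q=3μC, V=0.75V)
Op 1: GROUND 4: Q4=0; energy lost=12.100
Op 2: CLOSE 1-5: Q_total=17.00, C_total=9.00, V=1.89; Q1=9.44, Q5=7.56; dissipated=4.669
Op 3: CLOSE 1-3: Q_total=10.44, C_total=11.00, V=0.95; Q1=4.75, Q3=5.70; dissipated=4.045
Op 4: CLOSE 1-2: Q_total=7.75, C_total=11.00, V=0.70; Q1=3.52, Q2=4.23; dissipated=0.276
Final charges: Q1=3.52, Q2=4.23, Q3=5.70, Q4=0.00, Q5=7.56

Answer: 7.56 μC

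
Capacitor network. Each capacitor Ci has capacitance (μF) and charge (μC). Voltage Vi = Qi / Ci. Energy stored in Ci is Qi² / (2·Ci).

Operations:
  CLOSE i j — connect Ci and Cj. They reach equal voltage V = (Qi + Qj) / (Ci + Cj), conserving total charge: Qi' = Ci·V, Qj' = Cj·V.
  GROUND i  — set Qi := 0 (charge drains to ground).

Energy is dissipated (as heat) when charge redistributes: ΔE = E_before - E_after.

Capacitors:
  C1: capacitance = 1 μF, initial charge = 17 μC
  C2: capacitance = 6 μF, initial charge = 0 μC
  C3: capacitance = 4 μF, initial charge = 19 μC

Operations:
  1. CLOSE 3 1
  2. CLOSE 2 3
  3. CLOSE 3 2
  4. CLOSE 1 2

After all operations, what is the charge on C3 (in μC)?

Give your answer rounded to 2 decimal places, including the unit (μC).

Answer: 11.52 μC

Derivation:
Initial: C1(1μF, Q=17μC, V=17.00V), C2(6μF, Q=0μC, V=0.00V), C3(4μF, Q=19μC, V=4.75V)
Op 1: CLOSE 3-1: Q_total=36.00, C_total=5.00, V=7.20; Q3=28.80, Q1=7.20; dissipated=60.025
Op 2: CLOSE 2-3: Q_total=28.80, C_total=10.00, V=2.88; Q2=17.28, Q3=11.52; dissipated=62.208
Op 3: CLOSE 3-2: Q_total=28.80, C_total=10.00, V=2.88; Q3=11.52, Q2=17.28; dissipated=0.000
Op 4: CLOSE 1-2: Q_total=24.48, C_total=7.00, V=3.50; Q1=3.50, Q2=20.98; dissipated=7.998
Final charges: Q1=3.50, Q2=20.98, Q3=11.52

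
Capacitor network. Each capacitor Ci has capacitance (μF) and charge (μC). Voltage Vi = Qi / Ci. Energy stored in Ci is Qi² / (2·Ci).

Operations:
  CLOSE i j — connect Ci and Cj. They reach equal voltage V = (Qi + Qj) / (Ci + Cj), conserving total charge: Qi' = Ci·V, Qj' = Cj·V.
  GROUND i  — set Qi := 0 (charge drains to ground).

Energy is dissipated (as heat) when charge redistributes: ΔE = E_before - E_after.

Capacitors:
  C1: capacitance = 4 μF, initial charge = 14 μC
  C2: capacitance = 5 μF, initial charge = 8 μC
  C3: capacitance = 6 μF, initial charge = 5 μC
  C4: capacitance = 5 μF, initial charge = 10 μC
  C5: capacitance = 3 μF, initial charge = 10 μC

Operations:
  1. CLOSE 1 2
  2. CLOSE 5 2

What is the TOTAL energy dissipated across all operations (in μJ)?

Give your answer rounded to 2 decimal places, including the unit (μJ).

Initial: C1(4μF, Q=14μC, V=3.50V), C2(5μF, Q=8μC, V=1.60V), C3(6μF, Q=5μC, V=0.83V), C4(5μF, Q=10μC, V=2.00V), C5(3μF, Q=10μC, V=3.33V)
Op 1: CLOSE 1-2: Q_total=22.00, C_total=9.00, V=2.44; Q1=9.78, Q2=12.22; dissipated=4.011
Op 2: CLOSE 5-2: Q_total=22.22, C_total=8.00, V=2.78; Q5=8.33, Q2=13.89; dissipated=0.741
Total dissipated: 4.752 μJ

Answer: 4.75 μJ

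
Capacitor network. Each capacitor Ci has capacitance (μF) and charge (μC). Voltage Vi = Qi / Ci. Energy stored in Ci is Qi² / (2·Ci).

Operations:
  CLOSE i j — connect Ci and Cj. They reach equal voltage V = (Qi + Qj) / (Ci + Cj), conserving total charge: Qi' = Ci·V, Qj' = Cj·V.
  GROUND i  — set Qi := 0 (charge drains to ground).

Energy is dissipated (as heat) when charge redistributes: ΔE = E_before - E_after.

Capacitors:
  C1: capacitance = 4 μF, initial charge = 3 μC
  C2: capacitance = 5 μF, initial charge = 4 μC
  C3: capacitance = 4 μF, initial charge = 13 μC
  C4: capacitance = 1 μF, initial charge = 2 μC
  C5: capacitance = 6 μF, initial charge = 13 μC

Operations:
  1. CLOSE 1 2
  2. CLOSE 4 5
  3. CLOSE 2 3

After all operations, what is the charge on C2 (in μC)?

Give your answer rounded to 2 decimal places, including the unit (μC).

Initial: C1(4μF, Q=3μC, V=0.75V), C2(5μF, Q=4μC, V=0.80V), C3(4μF, Q=13μC, V=3.25V), C4(1μF, Q=2μC, V=2.00V), C5(6μF, Q=13μC, V=2.17V)
Op 1: CLOSE 1-2: Q_total=7.00, C_total=9.00, V=0.78; Q1=3.11, Q2=3.89; dissipated=0.003
Op 2: CLOSE 4-5: Q_total=15.00, C_total=7.00, V=2.14; Q4=2.14, Q5=12.86; dissipated=0.012
Op 3: CLOSE 2-3: Q_total=16.89, C_total=9.00, V=1.88; Q2=9.38, Q3=7.51; dissipated=6.791
Final charges: Q1=3.11, Q2=9.38, Q3=7.51, Q4=2.14, Q5=12.86

Answer: 9.38 μC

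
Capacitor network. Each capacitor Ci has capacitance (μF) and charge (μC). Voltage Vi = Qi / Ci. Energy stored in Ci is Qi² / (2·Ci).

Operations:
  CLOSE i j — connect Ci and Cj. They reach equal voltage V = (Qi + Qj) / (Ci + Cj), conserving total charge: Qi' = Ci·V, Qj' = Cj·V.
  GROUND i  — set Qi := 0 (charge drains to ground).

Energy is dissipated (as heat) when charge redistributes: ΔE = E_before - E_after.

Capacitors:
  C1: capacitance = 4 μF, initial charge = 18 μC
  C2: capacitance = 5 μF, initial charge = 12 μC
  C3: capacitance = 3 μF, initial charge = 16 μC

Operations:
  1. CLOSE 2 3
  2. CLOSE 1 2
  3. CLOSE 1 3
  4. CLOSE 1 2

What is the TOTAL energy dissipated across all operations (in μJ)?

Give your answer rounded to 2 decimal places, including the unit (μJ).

Initial: C1(4μF, Q=18μC, V=4.50V), C2(5μF, Q=12μC, V=2.40V), C3(3μF, Q=16μC, V=5.33V)
Op 1: CLOSE 2-3: Q_total=28.00, C_total=8.00, V=3.50; Q2=17.50, Q3=10.50; dissipated=8.067
Op 2: CLOSE 1-2: Q_total=35.50, C_total=9.00, V=3.94; Q1=15.78, Q2=19.72; dissipated=1.111
Op 3: CLOSE 1-3: Q_total=26.28, C_total=7.00, V=3.75; Q1=15.02, Q3=11.26; dissipated=0.169
Op 4: CLOSE 1-2: Q_total=34.74, C_total=9.00, V=3.86; Q1=15.44, Q2=19.30; dissipated=0.040
Total dissipated: 9.387 μJ

Answer: 9.39 μJ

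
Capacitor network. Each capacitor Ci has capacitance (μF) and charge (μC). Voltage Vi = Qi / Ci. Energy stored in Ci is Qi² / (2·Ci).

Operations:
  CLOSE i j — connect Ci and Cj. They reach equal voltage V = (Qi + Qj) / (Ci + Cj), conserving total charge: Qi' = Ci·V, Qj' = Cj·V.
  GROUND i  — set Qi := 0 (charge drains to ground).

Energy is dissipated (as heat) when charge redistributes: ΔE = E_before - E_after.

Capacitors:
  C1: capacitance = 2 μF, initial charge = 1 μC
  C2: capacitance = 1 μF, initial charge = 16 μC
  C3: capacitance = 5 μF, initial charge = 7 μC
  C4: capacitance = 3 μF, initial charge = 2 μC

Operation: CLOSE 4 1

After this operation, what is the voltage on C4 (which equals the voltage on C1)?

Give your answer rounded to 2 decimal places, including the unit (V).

Answer: 0.60 V

Derivation:
Initial: C1(2μF, Q=1μC, V=0.50V), C2(1μF, Q=16μC, V=16.00V), C3(5μF, Q=7μC, V=1.40V), C4(3μF, Q=2μC, V=0.67V)
Op 1: CLOSE 4-1: Q_total=3.00, C_total=5.00, V=0.60; Q4=1.80, Q1=1.20; dissipated=0.017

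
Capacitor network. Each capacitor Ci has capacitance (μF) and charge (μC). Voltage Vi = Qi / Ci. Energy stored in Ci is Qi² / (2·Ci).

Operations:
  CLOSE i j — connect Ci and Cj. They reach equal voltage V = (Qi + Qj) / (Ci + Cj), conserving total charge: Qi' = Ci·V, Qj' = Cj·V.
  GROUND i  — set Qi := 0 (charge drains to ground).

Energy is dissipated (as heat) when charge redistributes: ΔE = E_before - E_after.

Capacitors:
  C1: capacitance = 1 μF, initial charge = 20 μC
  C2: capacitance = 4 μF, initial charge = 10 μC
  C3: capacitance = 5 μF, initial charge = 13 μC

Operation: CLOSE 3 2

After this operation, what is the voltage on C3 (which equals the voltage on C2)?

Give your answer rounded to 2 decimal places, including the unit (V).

Initial: C1(1μF, Q=20μC, V=20.00V), C2(4μF, Q=10μC, V=2.50V), C3(5μF, Q=13μC, V=2.60V)
Op 1: CLOSE 3-2: Q_total=23.00, C_total=9.00, V=2.56; Q3=12.78, Q2=10.22; dissipated=0.011

Answer: 2.56 V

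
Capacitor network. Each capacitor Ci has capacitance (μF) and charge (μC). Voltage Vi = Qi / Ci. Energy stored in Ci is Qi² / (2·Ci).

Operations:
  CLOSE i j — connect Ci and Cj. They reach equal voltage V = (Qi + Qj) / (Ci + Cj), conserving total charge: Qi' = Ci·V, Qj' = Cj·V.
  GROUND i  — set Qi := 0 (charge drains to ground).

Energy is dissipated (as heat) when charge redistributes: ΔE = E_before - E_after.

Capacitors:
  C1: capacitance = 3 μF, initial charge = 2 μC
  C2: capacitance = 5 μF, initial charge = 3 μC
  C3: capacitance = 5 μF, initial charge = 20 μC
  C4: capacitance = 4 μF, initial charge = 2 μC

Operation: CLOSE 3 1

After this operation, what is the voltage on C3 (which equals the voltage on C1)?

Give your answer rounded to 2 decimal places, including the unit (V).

Initial: C1(3μF, Q=2μC, V=0.67V), C2(5μF, Q=3μC, V=0.60V), C3(5μF, Q=20μC, V=4.00V), C4(4μF, Q=2μC, V=0.50V)
Op 1: CLOSE 3-1: Q_total=22.00, C_total=8.00, V=2.75; Q3=13.75, Q1=8.25; dissipated=10.417

Answer: 2.75 V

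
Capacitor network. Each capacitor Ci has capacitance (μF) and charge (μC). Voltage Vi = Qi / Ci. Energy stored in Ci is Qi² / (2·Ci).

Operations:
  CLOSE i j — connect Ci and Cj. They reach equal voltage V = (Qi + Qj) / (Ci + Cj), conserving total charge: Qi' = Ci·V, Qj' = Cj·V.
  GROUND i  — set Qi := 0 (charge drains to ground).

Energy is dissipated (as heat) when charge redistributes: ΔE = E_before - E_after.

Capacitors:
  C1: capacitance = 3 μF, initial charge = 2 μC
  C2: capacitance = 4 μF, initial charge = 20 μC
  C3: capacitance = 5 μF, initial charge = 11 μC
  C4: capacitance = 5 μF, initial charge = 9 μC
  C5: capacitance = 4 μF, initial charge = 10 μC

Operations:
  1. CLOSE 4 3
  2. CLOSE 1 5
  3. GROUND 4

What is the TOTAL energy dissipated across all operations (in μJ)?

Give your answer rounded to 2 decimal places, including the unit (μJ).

Answer: 13.08 μJ

Derivation:
Initial: C1(3μF, Q=2μC, V=0.67V), C2(4μF, Q=20μC, V=5.00V), C3(5μF, Q=11μC, V=2.20V), C4(5μF, Q=9μC, V=1.80V), C5(4μF, Q=10μC, V=2.50V)
Op 1: CLOSE 4-3: Q_total=20.00, C_total=10.00, V=2.00; Q4=10.00, Q3=10.00; dissipated=0.200
Op 2: CLOSE 1-5: Q_total=12.00, C_total=7.00, V=1.71; Q1=5.14, Q5=6.86; dissipated=2.881
Op 3: GROUND 4: Q4=0; energy lost=10.000
Total dissipated: 13.081 μJ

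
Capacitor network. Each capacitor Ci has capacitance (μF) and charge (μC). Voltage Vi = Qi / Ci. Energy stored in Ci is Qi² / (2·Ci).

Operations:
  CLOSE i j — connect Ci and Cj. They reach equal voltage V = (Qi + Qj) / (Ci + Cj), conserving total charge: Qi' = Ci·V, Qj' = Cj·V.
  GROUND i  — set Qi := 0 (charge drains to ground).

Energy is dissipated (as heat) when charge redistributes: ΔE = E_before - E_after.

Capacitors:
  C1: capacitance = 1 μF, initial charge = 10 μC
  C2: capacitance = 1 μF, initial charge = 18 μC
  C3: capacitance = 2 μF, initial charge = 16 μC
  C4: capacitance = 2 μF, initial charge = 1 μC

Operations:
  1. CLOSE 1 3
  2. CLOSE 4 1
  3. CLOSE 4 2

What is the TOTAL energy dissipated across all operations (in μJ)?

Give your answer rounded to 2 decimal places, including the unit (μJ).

Initial: C1(1μF, Q=10μC, V=10.00V), C2(1μF, Q=18μC, V=18.00V), C3(2μF, Q=16μC, V=8.00V), C4(2μF, Q=1μC, V=0.50V)
Op 1: CLOSE 1-3: Q_total=26.00, C_total=3.00, V=8.67; Q1=8.67, Q3=17.33; dissipated=1.333
Op 2: CLOSE 4-1: Q_total=9.67, C_total=3.00, V=3.22; Q4=6.44, Q1=3.22; dissipated=22.231
Op 3: CLOSE 4-2: Q_total=24.44, C_total=3.00, V=8.15; Q4=16.30, Q2=8.15; dissipated=72.794
Total dissipated: 96.359 μJ

Answer: 96.36 μJ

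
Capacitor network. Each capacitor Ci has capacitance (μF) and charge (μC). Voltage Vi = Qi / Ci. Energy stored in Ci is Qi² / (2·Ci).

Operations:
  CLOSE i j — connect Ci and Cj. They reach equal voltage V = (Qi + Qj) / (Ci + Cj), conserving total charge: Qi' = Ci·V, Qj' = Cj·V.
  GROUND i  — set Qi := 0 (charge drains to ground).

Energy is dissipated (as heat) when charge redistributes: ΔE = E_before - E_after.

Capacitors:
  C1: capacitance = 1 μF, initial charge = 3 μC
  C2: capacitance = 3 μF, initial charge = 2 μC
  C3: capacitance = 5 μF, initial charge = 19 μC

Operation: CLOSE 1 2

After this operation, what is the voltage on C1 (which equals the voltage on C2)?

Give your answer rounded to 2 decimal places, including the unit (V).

Initial: C1(1μF, Q=3μC, V=3.00V), C2(3μF, Q=2μC, V=0.67V), C3(5μF, Q=19μC, V=3.80V)
Op 1: CLOSE 1-2: Q_total=5.00, C_total=4.00, V=1.25; Q1=1.25, Q2=3.75; dissipated=2.042

Answer: 1.25 V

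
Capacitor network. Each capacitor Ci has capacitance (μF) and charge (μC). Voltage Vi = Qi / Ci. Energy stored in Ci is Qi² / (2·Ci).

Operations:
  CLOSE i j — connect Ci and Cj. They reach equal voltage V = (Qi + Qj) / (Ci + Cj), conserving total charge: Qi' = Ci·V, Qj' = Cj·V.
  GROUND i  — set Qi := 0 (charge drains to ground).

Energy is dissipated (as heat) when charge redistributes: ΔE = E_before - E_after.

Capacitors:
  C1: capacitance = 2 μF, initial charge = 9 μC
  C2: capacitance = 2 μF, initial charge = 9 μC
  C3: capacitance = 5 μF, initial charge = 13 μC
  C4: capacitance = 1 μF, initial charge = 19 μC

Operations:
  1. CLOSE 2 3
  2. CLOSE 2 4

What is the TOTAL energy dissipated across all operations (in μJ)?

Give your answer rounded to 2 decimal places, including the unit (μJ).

Answer: 86.39 μJ

Derivation:
Initial: C1(2μF, Q=9μC, V=4.50V), C2(2μF, Q=9μC, V=4.50V), C3(5μF, Q=13μC, V=2.60V), C4(1μF, Q=19μC, V=19.00V)
Op 1: CLOSE 2-3: Q_total=22.00, C_total=7.00, V=3.14; Q2=6.29, Q3=15.71; dissipated=2.579
Op 2: CLOSE 2-4: Q_total=25.29, C_total=3.00, V=8.43; Q2=16.86, Q4=8.43; dissipated=83.816
Total dissipated: 86.395 μJ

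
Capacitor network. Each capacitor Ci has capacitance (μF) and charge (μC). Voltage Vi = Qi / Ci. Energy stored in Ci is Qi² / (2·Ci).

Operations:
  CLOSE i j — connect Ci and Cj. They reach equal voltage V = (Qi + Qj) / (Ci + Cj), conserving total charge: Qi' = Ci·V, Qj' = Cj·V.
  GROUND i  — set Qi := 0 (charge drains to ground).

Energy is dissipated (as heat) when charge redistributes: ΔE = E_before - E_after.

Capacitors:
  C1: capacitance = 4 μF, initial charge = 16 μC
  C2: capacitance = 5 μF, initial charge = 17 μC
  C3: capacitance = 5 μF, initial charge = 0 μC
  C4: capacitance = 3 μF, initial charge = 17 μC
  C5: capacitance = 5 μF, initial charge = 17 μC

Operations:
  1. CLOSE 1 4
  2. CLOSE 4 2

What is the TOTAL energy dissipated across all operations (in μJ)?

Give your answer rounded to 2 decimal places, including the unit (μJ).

Initial: C1(4μF, Q=16μC, V=4.00V), C2(5μF, Q=17μC, V=3.40V), C3(5μF, Q=0μC, V=0.00V), C4(3μF, Q=17μC, V=5.67V), C5(5μF, Q=17μC, V=3.40V)
Op 1: CLOSE 1-4: Q_total=33.00, C_total=7.00, V=4.71; Q1=18.86, Q4=14.14; dissipated=2.381
Op 2: CLOSE 4-2: Q_total=31.14, C_total=8.00, V=3.89; Q4=11.68, Q2=19.46; dissipated=1.619
Total dissipated: 4.000 μJ

Answer: 4.00 μJ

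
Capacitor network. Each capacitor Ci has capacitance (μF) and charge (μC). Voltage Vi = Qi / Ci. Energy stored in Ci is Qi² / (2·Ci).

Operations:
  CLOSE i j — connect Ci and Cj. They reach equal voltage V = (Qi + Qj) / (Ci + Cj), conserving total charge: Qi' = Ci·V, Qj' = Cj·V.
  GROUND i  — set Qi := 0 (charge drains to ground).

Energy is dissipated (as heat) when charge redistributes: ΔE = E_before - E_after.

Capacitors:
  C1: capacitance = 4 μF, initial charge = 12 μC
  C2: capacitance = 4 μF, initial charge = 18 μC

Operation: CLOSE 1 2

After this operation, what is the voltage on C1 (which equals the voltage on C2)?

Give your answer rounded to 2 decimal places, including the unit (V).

Initial: C1(4μF, Q=12μC, V=3.00V), C2(4μF, Q=18μC, V=4.50V)
Op 1: CLOSE 1-2: Q_total=30.00, C_total=8.00, V=3.75; Q1=15.00, Q2=15.00; dissipated=2.250

Answer: 3.75 V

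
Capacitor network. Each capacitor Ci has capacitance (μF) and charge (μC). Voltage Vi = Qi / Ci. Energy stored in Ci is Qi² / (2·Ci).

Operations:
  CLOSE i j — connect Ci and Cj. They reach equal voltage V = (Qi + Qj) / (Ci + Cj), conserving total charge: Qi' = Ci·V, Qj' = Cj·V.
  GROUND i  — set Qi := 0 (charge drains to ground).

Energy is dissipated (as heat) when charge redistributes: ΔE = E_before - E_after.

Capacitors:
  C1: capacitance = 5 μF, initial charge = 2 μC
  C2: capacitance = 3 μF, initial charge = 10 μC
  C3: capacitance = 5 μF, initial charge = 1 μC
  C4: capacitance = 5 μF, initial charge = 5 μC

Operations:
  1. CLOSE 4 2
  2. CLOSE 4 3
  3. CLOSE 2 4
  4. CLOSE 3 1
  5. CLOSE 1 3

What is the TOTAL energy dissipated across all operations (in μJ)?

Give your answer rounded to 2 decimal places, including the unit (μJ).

Answer: 9.78 μJ

Derivation:
Initial: C1(5μF, Q=2μC, V=0.40V), C2(3μF, Q=10μC, V=3.33V), C3(5μF, Q=1μC, V=0.20V), C4(5μF, Q=5μC, V=1.00V)
Op 1: CLOSE 4-2: Q_total=15.00, C_total=8.00, V=1.88; Q4=9.38, Q2=5.62; dissipated=5.104
Op 2: CLOSE 4-3: Q_total=10.38, C_total=10.00, V=1.04; Q4=5.19, Q3=5.19; dissipated=3.507
Op 3: CLOSE 2-4: Q_total=10.81, C_total=8.00, V=1.35; Q2=4.05, Q4=6.76; dissipated=0.658
Op 4: CLOSE 3-1: Q_total=7.19, C_total=10.00, V=0.72; Q3=3.59, Q1=3.59; dissipated=0.508
Op 5: CLOSE 1-3: Q_total=7.19, C_total=10.00, V=0.72; Q1=3.59, Q3=3.59; dissipated=0.000
Total dissipated: 9.777 μJ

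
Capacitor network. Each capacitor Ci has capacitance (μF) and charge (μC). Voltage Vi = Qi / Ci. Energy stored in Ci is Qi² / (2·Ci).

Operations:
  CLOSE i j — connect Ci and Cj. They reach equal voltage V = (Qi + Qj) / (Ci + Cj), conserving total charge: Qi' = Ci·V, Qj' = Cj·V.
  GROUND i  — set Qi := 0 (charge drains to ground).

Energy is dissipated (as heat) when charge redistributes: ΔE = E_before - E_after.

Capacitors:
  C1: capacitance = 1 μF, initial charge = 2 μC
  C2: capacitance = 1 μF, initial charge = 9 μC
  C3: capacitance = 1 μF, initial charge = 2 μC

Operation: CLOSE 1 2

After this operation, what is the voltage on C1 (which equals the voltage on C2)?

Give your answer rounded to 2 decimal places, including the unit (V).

Initial: C1(1μF, Q=2μC, V=2.00V), C2(1μF, Q=9μC, V=9.00V), C3(1μF, Q=2μC, V=2.00V)
Op 1: CLOSE 1-2: Q_total=11.00, C_total=2.00, V=5.50; Q1=5.50, Q2=5.50; dissipated=12.250

Answer: 5.50 V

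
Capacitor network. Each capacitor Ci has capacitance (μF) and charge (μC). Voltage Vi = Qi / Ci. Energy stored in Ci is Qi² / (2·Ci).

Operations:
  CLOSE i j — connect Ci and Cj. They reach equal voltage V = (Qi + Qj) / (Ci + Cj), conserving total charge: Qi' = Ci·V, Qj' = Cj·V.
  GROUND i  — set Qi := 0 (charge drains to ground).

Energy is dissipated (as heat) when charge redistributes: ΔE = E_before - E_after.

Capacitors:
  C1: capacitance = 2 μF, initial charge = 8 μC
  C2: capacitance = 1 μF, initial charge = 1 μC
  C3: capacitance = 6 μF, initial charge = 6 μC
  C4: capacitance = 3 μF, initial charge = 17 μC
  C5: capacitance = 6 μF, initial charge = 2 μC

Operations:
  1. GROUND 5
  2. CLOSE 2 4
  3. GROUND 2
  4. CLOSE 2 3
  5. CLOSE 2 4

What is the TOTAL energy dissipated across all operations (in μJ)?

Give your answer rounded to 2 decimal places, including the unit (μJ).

Initial: C1(2μF, Q=8μC, V=4.00V), C2(1μF, Q=1μC, V=1.00V), C3(6μF, Q=6μC, V=1.00V), C4(3μF, Q=17μC, V=5.67V), C5(6μF, Q=2μC, V=0.33V)
Op 1: GROUND 5: Q5=0; energy lost=0.333
Op 2: CLOSE 2-4: Q_total=18.00, C_total=4.00, V=4.50; Q2=4.50, Q4=13.50; dissipated=8.167
Op 3: GROUND 2: Q2=0; energy lost=10.125
Op 4: CLOSE 2-3: Q_total=6.00, C_total=7.00, V=0.86; Q2=0.86, Q3=5.14; dissipated=0.429
Op 5: CLOSE 2-4: Q_total=14.36, C_total=4.00, V=3.59; Q2=3.59, Q4=10.77; dissipated=4.976
Total dissipated: 24.030 μJ

Answer: 24.03 μJ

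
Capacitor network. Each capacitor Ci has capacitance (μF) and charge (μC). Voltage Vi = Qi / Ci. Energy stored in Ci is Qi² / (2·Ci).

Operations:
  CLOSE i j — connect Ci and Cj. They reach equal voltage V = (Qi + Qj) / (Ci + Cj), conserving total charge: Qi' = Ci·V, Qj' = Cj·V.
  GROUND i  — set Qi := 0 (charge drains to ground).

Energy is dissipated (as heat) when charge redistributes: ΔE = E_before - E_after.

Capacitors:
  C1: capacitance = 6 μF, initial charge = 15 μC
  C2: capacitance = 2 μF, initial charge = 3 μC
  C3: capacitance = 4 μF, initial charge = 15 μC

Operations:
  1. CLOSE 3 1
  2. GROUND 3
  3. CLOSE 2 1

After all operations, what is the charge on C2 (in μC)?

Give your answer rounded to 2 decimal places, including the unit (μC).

Initial: C1(6μF, Q=15μC, V=2.50V), C2(2μF, Q=3μC, V=1.50V), C3(4μF, Q=15μC, V=3.75V)
Op 1: CLOSE 3-1: Q_total=30.00, C_total=10.00, V=3.00; Q3=12.00, Q1=18.00; dissipated=1.875
Op 2: GROUND 3: Q3=0; energy lost=18.000
Op 3: CLOSE 2-1: Q_total=21.00, C_total=8.00, V=2.62; Q2=5.25, Q1=15.75; dissipated=1.688
Final charges: Q1=15.75, Q2=5.25, Q3=0.00

Answer: 5.25 μC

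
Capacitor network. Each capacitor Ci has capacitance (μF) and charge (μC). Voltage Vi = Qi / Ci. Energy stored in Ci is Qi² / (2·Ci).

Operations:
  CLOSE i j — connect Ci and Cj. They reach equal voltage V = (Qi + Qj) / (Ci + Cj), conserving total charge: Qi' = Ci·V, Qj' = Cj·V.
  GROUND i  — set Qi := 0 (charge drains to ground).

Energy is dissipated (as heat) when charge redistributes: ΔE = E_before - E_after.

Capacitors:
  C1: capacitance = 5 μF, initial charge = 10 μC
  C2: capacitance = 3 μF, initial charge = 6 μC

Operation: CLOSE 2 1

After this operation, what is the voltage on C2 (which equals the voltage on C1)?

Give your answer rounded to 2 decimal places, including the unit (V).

Answer: 2.00 V

Derivation:
Initial: C1(5μF, Q=10μC, V=2.00V), C2(3μF, Q=6μC, V=2.00V)
Op 1: CLOSE 2-1: Q_total=16.00, C_total=8.00, V=2.00; Q2=6.00, Q1=10.00; dissipated=0.000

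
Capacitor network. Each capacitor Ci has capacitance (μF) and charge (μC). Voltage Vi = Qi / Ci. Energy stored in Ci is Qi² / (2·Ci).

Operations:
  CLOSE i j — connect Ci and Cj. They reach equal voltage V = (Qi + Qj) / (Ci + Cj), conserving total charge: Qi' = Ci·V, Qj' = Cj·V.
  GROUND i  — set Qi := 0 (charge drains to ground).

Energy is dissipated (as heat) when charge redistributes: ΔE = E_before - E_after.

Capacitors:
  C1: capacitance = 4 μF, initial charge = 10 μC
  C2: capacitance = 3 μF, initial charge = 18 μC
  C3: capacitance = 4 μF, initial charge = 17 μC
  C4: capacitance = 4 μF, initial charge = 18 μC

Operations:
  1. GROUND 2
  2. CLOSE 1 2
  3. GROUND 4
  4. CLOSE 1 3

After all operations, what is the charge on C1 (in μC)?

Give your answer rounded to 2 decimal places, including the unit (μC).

Answer: 11.36 μC

Derivation:
Initial: C1(4μF, Q=10μC, V=2.50V), C2(3μF, Q=18μC, V=6.00V), C3(4μF, Q=17μC, V=4.25V), C4(4μF, Q=18μC, V=4.50V)
Op 1: GROUND 2: Q2=0; energy lost=54.000
Op 2: CLOSE 1-2: Q_total=10.00, C_total=7.00, V=1.43; Q1=5.71, Q2=4.29; dissipated=5.357
Op 3: GROUND 4: Q4=0; energy lost=40.500
Op 4: CLOSE 1-3: Q_total=22.71, C_total=8.00, V=2.84; Q1=11.36, Q3=11.36; dissipated=7.960
Final charges: Q1=11.36, Q2=4.29, Q3=11.36, Q4=0.00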